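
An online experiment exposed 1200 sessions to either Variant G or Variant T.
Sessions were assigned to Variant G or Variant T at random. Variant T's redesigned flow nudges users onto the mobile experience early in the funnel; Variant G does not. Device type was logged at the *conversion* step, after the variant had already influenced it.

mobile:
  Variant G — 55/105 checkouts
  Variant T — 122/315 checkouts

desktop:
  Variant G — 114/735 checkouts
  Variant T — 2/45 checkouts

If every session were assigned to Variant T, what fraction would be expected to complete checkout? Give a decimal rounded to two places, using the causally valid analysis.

The stratified and pooled comparisons disagree (Variant G wins within each device type; Variant T wins overall), so the answer turns on the causal role of device type.
Device type is downstream of the variant. One should not condition on a consequence of treatment, so the overall rates are the right comparison.
So P(outcome | do(Variant T)) is just the pooled rate for Variant T: 124/360 = 0.344.

0.34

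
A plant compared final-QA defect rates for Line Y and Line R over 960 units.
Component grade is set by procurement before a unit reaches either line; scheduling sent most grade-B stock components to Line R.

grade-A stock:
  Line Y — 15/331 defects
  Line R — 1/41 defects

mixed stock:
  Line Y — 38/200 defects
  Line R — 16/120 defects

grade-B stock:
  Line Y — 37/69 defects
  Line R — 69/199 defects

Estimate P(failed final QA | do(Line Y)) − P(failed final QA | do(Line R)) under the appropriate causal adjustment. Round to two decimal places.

+0.08

Nothing the line does changes component grade; the imbalance is an allocation artefact. With component grade also predicting the outcome, the pooled figure is confounded, and the within-stratum comparison is the causal one.
Adjusting over the population distribution of component grade: 0.388·(0.045−0.024) + 0.333·(0.190−0.133) + 0.279·(0.536−0.347) = +0.080.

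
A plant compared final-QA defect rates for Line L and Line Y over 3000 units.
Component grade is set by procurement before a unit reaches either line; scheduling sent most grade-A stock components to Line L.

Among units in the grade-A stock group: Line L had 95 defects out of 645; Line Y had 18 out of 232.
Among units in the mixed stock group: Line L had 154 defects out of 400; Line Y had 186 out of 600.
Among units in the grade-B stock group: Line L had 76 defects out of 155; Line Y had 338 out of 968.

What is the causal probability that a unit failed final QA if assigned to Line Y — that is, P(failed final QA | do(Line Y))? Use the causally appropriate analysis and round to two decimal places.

The stratified and pooled comparisons disagree (Line Y wins within each component grade; Line L wins overall), so the answer turns on the causal role of component grade.
Since component grade is a pre-existing factor (not a product of the line) and it affects the outcome on its own, it is a confounder. The stratified rates, not the pooled rate, identify the causal effect.
Standardising Line Y to the population component grade mix: 0.292·18/232 + 0.333·186/600 + 0.374·338/968 = 0.257.

0.26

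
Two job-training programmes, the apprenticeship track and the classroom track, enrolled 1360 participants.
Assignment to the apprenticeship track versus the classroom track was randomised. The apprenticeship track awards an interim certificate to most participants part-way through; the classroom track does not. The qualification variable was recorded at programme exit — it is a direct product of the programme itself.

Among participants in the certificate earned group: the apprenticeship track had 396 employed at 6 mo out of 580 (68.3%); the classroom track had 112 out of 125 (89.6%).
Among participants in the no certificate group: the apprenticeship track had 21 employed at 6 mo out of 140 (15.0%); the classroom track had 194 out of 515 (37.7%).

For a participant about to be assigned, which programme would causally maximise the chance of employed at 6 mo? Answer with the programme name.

the apprenticeship track

Stratifying would compare programmes among participants the programmes themselves sorted into qualification attained during the programme groups — a form of selection on an intermediate. The unconditioned pooled rates give the total causal effect.
Pooled: the apprenticeship track 57.9% vs the classroom track 47.8%; the apprenticeship track is higher overall.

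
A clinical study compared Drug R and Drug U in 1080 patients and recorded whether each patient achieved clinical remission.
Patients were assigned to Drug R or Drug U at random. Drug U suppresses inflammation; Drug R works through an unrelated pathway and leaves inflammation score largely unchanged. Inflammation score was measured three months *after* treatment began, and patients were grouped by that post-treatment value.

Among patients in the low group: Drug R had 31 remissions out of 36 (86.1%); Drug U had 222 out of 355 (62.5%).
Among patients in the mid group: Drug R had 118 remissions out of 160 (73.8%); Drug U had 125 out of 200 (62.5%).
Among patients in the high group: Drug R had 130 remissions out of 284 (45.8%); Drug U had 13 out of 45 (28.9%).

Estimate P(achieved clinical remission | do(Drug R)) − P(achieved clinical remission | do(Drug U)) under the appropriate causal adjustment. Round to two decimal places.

-0.02

Inflammation score lies on the pathway drug → inflammation score → outcome, so adjusting for it blocks the indirect effect. For the total causal effect of drug, use the unadjusted pooled rates.
The causal difference is the pooled difference: 0.581 − 0.600 = -0.019.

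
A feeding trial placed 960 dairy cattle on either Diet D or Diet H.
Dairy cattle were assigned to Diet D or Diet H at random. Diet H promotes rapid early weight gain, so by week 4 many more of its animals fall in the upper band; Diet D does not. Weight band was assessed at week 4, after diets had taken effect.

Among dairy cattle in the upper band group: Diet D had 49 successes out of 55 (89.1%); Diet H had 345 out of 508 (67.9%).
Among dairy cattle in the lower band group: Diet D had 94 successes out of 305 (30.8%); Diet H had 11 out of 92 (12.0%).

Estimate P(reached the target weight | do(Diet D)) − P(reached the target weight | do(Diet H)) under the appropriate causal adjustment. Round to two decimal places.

-0.20

The week-4 weight band-specific comparison favours Diet D throughout, but the pooled figures favour Diet H. The question is whether to condition on week-4 weight band.
Week-4 weight band is recorded after the diet and is itself shifted by it — it sits on the causal path from diet to outcome. Conditioning on a mediator would strip out part of the effect we want; the pooled comparison gives the total causal effect.
The causal difference is the pooled difference: 0.397 − 0.593 = -0.196.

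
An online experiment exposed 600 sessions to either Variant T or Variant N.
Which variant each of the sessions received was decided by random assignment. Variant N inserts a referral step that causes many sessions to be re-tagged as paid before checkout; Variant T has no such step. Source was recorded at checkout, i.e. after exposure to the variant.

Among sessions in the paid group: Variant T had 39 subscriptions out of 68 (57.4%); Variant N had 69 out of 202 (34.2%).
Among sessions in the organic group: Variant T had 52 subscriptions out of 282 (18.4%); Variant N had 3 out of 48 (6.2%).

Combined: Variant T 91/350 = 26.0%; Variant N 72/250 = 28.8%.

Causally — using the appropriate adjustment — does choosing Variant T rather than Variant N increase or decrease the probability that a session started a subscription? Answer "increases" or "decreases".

decreases

The stratified and pooled comparisons disagree (Variant T wins within each traffic source; Variant N wins overall), so the answer turns on the causal role of traffic source.
The distribution of traffic source is itself part of what the variant does — it is an intermediate outcome. Holding it fixed would remove that part of the effect; the total effect is the pooled difference.
Pooled: Variant T 26.0% vs Variant N 28.8%; Variant N is higher overall.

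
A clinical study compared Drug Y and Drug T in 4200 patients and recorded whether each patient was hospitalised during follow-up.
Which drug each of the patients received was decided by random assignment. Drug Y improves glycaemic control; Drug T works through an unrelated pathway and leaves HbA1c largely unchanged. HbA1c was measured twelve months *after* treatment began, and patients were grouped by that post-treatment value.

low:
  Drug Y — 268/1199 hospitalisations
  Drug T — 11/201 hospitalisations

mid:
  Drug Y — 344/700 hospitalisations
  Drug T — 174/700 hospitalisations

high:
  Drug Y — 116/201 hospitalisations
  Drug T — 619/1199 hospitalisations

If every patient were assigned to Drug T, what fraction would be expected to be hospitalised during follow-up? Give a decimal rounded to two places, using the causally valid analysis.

Because the drug influences HbA1c, HbA1c is a post-treatment mediator, not a confounder. Stratifying on it would bias the estimate; the causal effect is the crude pooled difference.
So P(outcome | do(Drug T)) is just the pooled rate for Drug T: 804/2100 = 0.383.

0.38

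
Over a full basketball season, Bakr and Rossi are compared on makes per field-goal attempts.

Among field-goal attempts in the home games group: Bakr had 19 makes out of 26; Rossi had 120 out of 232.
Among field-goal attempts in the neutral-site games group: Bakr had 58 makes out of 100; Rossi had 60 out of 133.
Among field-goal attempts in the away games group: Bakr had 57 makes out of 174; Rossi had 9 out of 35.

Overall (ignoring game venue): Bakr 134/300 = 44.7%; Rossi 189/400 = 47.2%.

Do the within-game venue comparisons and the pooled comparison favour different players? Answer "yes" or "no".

Within each game venue level (home games 73.1% vs 51.7%; neutral-site games 58.0% vs 45.1%; away games 32.8% vs 25.7%), Bakr has the higher rate every time. Pooled: 44.7% vs 47.2% — Rossi has the higher rate overall. The two comparisons disagree.

yes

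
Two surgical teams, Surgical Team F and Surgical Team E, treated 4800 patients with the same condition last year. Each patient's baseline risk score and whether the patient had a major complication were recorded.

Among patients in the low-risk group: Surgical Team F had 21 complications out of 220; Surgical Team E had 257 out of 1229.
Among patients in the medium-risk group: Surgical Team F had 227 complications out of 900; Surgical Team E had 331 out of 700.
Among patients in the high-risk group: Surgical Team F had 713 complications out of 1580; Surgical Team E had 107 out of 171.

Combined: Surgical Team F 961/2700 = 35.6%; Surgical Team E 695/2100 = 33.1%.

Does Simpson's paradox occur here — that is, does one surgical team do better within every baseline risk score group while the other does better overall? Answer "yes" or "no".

yes

Within each baseline risk score level (low-risk 9.5% vs 20.9%; medium-risk 25.2% vs 47.3%; high-risk 45.1% vs 62.6%), Surgical Team F has the lower rate every time. Pooled: 35.6% vs 33.1% — Surgical Team E has the lower rate overall. The two comparisons disagree.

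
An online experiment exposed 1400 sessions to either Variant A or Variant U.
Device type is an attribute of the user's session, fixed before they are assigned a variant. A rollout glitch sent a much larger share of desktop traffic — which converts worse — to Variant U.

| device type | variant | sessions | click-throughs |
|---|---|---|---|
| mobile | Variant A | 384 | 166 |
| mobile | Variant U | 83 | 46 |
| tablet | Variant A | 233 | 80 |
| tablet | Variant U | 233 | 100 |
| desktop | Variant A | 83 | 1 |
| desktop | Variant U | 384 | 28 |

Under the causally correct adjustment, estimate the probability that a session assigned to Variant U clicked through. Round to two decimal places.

Variant U is higher inside every device type stratum but Variant A is higher in aggregate. Whether to stratify depends on how device type relates to the variant.
The imbalance in device type arose from how sessions were allocated, not from anything the variant did; and device type independently affects the outcome. The pooled gap is confounded — condition on device type.
Standardising Variant U to the population device type mix: 0.334·46/83 + 0.333·100/233 + 0.334·28/384 = 0.352.

0.35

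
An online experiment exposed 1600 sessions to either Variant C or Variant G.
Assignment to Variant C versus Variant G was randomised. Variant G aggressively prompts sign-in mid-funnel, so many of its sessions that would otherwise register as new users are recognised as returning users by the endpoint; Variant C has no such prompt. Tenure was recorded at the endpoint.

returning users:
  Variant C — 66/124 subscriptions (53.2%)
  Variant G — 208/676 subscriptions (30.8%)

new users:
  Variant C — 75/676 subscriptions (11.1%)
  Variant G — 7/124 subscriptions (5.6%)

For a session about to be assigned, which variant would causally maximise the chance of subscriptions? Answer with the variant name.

Variant G

The stratified and pooled comparisons disagree (Variant C wins within each user tenure; Variant G wins overall), so the answer turns on the causal role of user tenure.
User tenure here is a post-treatment variable shaped by the variant; conditioning on it would introduce bias rather than remove it. The overall comparison is the causal one.
Pooled: Variant C 17.6% vs Variant G 26.9%; Variant G is higher overall.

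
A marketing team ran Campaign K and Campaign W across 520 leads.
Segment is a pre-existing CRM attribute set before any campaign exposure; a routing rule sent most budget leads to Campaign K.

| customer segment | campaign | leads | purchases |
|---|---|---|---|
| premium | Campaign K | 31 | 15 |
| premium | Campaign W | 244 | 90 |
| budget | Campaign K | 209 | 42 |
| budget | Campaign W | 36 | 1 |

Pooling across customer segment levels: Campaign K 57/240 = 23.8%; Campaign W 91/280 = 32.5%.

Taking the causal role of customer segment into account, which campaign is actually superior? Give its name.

Campaign K

Since customer segment is a pre-existing factor (not a product of the campaign) and it affects the outcome on its own, it is a confounder. The stratified rates, not the pooled rate, identify the causal effect.
Within each level — premium: 48.4% vs 36.9%; budget: 20.1% vs 2.8% — Campaign K is higher every time.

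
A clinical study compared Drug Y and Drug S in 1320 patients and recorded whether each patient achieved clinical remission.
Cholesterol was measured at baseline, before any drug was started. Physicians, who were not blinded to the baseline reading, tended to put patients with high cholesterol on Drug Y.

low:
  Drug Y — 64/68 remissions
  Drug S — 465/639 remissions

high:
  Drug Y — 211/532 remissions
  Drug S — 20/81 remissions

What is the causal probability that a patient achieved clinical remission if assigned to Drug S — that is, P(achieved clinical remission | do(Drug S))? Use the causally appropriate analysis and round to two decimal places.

Here cholesterol is a common cause — it drives both which drug a case falls under and the outcome. The crude comparison mixes populations; the stratum-specific rates are the causally relevant ones.
Standardising Drug S to the population cholesterol mix: 0.536·465/639 + 0.464·20/81 = 0.504.

0.50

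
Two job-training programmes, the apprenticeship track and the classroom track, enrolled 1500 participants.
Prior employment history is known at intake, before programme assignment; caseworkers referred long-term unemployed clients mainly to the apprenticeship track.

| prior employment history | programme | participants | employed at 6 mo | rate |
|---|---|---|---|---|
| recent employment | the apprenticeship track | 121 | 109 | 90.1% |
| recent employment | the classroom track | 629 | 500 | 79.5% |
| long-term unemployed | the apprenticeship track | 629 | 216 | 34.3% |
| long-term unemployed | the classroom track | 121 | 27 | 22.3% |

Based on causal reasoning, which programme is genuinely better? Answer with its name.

the apprenticeship track

Prior employment history is set before the programme has any effect — it is not caused by the programme — and it independently drives the outcome. That makes it a confounder, so the causal comparison is within prior employment history levels.
Within each level — recent employment: 90.1% vs 79.5%; long-term unemployed: 34.3% vs 22.3% — the apprenticeship track is higher every time.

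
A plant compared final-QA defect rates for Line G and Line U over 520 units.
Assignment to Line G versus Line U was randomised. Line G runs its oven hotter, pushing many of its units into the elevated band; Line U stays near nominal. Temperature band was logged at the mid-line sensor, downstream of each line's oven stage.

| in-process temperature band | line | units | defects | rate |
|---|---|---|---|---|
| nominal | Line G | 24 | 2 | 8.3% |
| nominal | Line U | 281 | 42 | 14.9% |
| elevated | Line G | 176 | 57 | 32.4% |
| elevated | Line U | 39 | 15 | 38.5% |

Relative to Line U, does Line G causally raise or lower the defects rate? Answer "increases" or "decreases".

The distribution of in-process temperature band is itself part of what the line does — it is an intermediate outcome. Holding it fixed would remove that part of the effect; the total effect is the pooled difference.
Pooled: Line G 29.5% vs Line U 17.8%; Line U is lower overall.

increases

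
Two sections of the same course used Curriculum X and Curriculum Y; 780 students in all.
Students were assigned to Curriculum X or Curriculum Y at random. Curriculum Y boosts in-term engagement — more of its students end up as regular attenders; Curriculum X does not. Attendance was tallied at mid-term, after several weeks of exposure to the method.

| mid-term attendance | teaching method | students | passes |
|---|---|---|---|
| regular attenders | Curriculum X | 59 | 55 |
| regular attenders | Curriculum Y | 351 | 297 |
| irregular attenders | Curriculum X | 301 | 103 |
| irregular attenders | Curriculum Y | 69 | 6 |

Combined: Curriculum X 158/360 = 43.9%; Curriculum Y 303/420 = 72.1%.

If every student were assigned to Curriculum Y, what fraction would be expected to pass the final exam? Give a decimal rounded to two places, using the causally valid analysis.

0.72

Within every mid-term attendance level Curriculum X has the higher rate, yet pooled Curriculum Y does — Simpson's reversal.
Mid-term attendance lies on the pathway teaching method → mid-term attendance → outcome, so adjusting for it blocks the indirect effect. For the total causal effect of teaching method, use the unadjusted pooled rates.
So P(outcome | do(Curriculum Y)) is just the pooled rate for Curriculum Y: 303/420 = 0.721.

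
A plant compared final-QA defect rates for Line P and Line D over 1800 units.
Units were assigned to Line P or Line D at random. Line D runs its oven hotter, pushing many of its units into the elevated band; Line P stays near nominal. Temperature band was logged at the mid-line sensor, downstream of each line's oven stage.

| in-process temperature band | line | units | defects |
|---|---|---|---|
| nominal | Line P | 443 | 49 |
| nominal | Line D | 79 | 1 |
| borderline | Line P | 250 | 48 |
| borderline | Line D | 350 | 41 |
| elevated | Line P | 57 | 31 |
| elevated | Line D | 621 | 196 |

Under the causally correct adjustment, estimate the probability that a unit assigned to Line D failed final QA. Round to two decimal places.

0.23

In-process temperature band lies on the pathway line → in-process temperature band → outcome, so adjusting for it blocks the indirect effect. For the total causal effect of line, use the unadjusted pooled rates.
So P(outcome | do(Line D)) is just the pooled rate for Line D: 238/1050 = 0.227.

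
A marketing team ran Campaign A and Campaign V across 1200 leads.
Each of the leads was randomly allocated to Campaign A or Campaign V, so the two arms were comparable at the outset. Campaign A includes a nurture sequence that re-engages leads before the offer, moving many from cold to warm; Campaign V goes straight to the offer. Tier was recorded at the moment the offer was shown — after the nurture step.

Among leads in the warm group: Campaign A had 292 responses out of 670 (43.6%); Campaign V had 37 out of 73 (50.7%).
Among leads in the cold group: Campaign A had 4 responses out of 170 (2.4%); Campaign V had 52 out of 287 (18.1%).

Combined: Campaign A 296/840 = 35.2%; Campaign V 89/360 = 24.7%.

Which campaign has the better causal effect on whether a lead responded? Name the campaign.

Campaign A

The distribution of engagement tier is itself part of what the campaign does — it is an intermediate outcome. Holding it fixed would remove that part of the effect; the total effect is the pooled difference.
Pooled: Campaign A 35.2% vs Campaign V 24.7%; Campaign A is higher overall.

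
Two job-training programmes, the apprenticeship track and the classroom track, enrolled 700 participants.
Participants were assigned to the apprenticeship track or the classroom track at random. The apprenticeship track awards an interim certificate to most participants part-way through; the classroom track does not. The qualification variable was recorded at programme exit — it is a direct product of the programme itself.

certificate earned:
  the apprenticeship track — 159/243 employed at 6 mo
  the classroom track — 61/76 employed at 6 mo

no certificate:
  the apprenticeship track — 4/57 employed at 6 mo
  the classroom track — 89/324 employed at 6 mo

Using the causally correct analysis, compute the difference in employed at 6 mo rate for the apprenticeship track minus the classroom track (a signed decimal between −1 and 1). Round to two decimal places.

+0.17

Qualification attained during the programme is recorded after the programme and is itself shifted by it — it sits on the causal path from programme to outcome. Conditioning on a mediator would strip out part of the effect we want; the pooled comparison gives the total causal effect.
The causal difference is the pooled difference: 0.543 − 0.375 = +0.168.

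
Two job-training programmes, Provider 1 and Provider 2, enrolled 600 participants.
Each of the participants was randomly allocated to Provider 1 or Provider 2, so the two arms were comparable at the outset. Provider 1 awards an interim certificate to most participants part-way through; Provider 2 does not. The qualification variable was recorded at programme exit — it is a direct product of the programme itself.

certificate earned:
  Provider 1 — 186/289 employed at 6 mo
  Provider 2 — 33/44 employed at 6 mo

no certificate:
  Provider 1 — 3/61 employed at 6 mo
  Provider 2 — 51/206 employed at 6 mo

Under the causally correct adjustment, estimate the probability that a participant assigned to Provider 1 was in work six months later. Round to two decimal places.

0.54

Within every qualification attained during the programme level Provider 2 has the higher rate, yet pooled Provider 1 does — Simpson's reversal.
Qualification attained during the programme here is a post-treatment variable shaped by the programme; conditioning on it would introduce bias rather than remove it. The overall comparison is the causal one.
So P(outcome | do(Provider 1)) is just the pooled rate for Provider 1: 189/350 = 0.540.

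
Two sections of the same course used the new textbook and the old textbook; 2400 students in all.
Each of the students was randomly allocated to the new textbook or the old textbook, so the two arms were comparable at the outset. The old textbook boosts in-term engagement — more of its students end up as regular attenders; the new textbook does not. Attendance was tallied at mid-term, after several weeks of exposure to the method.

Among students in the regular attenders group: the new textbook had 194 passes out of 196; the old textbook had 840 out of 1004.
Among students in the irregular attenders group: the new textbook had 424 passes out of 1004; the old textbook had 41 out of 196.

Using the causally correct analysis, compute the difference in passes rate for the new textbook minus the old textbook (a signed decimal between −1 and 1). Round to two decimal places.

-0.22

The stratified and pooled comparisons disagree (the new textbook wins within each mid-term attendance; the old textbook wins overall), so the answer turns on the causal role of mid-term attendance.
Mid-term attendance lies on the pathway teaching method → mid-term attendance → outcome, so adjusting for it blocks the indirect effect. For the total causal effect of teaching method, use the unadjusted pooled rates.
The causal difference is the pooled difference: 0.515 − 0.734 = -0.219.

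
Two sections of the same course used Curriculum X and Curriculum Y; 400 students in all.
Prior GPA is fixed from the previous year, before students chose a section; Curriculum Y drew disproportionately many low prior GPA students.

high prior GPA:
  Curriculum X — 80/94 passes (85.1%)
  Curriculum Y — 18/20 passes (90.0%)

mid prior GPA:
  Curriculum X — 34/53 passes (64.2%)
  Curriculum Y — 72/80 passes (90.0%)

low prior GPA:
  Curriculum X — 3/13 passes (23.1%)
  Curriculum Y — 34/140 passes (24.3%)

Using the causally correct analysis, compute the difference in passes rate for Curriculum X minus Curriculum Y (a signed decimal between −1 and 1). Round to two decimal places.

-0.10

Within every prior GPA band level Curriculum Y has the higher rate, yet pooled Curriculum X does — Simpson's reversal.
Since prior GPA band is a pre-existing factor (not a product of the teaching method) and it affects the outcome on its own, it is a confounder. The stratified rates, not the pooled rate, identify the causal effect.
Adjusting over the population distribution of prior GPA band: 0.285·(0.851−0.900) + 0.333·(0.642−0.900) + 0.383·(0.231−0.243) = -0.105.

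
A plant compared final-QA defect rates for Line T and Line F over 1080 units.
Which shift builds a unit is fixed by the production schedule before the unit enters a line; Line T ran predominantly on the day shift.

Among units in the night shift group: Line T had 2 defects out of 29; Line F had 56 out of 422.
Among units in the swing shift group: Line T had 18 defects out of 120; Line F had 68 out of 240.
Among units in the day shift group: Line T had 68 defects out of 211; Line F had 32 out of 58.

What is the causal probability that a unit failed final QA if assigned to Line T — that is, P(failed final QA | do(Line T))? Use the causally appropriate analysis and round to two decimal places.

Shift differs across lines for reasons unrelated to any effect of the line itself, and it separately predicts the outcome — a classic confounder. We must compare within shift levels.
Standardising Line T to the population shift mix: 0.418·2/29 + 0.333·18/120 + 0.249·68/211 = 0.159.

0.16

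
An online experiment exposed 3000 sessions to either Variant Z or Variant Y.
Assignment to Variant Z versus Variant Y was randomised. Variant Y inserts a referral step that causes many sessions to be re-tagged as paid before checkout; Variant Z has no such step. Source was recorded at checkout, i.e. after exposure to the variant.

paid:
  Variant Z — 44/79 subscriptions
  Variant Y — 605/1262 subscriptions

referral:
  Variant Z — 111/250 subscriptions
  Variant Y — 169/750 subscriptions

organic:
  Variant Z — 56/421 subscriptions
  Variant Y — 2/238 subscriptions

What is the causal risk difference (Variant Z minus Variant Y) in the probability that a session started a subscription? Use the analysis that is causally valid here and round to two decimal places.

Traffic source lies on the pathway variant → traffic source → outcome, so adjusting for it blocks the indirect effect. For the total causal effect of variant, use the unadjusted pooled rates.
The causal difference is the pooled difference: 0.281 − 0.345 = -0.064.

-0.06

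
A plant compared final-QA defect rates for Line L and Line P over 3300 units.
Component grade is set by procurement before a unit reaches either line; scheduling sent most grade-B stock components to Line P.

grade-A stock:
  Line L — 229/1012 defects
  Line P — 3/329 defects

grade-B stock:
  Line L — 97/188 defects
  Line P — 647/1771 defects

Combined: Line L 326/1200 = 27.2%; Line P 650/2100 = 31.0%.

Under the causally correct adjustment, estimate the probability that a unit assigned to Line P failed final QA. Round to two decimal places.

0.22

The component grade-specific comparison favours Line P throughout, but the pooled figures favour Line L. The question is whether to condition on component grade.
Nothing the line does changes component grade; the imbalance is an allocation artefact. With component grade also predicting the outcome, the pooled figure is confounded, and the within-stratum comparison is the causal one.
Standardising Line P to the population component grade mix: 0.406·3/329 + 0.594·647/1771 = 0.221.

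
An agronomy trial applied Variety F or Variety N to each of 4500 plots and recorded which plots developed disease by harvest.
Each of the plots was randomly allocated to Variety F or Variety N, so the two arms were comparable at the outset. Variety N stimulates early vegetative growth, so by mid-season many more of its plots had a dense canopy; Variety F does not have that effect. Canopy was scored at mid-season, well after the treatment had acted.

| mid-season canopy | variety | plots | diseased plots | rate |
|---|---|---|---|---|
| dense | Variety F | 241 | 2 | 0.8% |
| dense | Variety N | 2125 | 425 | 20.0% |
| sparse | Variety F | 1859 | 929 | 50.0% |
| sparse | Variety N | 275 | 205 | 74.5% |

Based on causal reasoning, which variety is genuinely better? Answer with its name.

Because the variety influences mid-season canopy, mid-season canopy is a post-treatment mediator, not a confounder. Stratifying on it would bias the estimate; the causal effect is the crude pooled difference.
Pooled: Variety F 44.3% vs Variety N 26.2%; Variety N is lower overall.

Variety N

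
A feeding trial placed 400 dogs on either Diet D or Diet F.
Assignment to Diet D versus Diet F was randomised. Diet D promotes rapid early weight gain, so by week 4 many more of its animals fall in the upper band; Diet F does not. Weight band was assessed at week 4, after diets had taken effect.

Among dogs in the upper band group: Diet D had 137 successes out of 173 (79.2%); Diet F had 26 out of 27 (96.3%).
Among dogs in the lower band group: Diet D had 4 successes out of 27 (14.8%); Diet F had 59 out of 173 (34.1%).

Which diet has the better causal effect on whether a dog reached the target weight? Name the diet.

The distribution of week-4 weight band is itself part of what the diet does — it is an intermediate outcome. Holding it fixed would remove that part of the effect; the total effect is the pooled difference.
Pooled: Diet D 70.5% vs Diet F 42.5%; Diet D is higher overall.

Diet D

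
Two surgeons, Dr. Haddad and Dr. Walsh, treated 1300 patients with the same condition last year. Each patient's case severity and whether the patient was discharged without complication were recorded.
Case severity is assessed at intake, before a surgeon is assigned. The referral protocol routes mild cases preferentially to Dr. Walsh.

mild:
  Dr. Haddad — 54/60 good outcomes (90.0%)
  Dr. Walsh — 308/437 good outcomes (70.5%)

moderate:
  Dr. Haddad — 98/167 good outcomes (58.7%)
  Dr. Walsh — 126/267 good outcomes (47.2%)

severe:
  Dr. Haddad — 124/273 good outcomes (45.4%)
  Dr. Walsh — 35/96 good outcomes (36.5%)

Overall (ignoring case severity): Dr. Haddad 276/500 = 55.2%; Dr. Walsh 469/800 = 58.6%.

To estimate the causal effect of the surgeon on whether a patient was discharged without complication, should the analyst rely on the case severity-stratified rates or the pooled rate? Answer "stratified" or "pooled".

stratified

Case severity is set before the surgeon has any effect — it is not caused by the surgeon — and it independently drives the outcome. That makes it a confounder, so the causal comparison is within case severity levels.
Within each level — mild: 90.0% vs 70.5%; moderate: 58.7% vs 47.2%; severe: 45.4% vs 36.5% — Dr. Haddad is higher every time.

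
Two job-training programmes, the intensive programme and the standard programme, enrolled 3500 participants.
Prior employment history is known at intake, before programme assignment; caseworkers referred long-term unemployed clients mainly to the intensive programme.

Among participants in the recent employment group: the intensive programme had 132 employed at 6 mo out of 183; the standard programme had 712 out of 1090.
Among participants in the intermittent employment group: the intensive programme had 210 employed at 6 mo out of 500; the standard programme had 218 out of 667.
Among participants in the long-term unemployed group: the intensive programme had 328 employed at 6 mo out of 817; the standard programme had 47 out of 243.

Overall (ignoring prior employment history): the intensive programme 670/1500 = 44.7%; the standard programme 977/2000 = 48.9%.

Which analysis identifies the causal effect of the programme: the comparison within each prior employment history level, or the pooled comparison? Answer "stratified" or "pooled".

The stratified and pooled comparisons disagree (the intensive programme wins within each prior employment history; the standard programme wins overall), so the answer turns on the causal role of prior employment history.
Prior employment history differs across programmes for reasons unrelated to any effect of the programme itself, and it separately predicts the outcome — a classic confounder. We must compare within prior employment history levels.
Within each level — recent employment: 72.1% vs 65.3%; intermittent employment: 42.0% vs 32.7%; long-term unemployed: 40.1% vs 19.3% — the intensive programme is higher every time.

stratified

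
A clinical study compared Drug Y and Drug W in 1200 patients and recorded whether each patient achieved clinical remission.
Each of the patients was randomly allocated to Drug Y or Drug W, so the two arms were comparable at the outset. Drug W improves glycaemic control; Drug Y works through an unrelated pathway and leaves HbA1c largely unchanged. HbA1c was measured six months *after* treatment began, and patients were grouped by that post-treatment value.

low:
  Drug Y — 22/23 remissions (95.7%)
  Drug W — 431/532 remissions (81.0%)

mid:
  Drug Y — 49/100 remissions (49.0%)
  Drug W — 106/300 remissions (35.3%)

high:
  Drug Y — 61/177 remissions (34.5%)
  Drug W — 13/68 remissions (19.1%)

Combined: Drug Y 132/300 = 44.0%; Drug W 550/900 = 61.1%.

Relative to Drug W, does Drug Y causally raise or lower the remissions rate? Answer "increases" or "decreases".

The stratified and pooled comparisons disagree (Drug Y wins within each HbA1c; Drug W wins overall), so the answer turns on the causal role of HbA1c.
Stratifying would compare drugs among patients the drugs themselves sorted into HbA1c groups — a form of selection on an intermediate. The unconditioned pooled rates give the total causal effect.
Pooled: Drug Y 44.0% vs Drug W 61.1%; Drug W is higher overall.

decreases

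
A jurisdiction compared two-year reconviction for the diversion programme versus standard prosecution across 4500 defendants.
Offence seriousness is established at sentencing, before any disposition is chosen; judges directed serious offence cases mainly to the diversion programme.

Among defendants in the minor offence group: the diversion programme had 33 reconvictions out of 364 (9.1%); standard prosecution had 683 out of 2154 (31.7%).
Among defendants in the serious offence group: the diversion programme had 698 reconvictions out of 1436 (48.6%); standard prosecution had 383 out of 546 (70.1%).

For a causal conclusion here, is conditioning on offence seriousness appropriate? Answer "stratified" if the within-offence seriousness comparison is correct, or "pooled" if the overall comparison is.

stratified

the diversion programme is lower inside every offence seriousness stratum but standard prosecution is lower in aggregate. Whether to stratify depends on how offence seriousness relates to the disposition.
Offence seriousness differs across dispositions for reasons unrelated to any effect of the disposition itself, and it separately predicts the outcome — a classic confounder. We must compare within offence seriousness levels.
Within each level — minor offence: 9.1% vs 31.7%; serious offence: 48.6% vs 70.1% — the diversion programme is lower every time.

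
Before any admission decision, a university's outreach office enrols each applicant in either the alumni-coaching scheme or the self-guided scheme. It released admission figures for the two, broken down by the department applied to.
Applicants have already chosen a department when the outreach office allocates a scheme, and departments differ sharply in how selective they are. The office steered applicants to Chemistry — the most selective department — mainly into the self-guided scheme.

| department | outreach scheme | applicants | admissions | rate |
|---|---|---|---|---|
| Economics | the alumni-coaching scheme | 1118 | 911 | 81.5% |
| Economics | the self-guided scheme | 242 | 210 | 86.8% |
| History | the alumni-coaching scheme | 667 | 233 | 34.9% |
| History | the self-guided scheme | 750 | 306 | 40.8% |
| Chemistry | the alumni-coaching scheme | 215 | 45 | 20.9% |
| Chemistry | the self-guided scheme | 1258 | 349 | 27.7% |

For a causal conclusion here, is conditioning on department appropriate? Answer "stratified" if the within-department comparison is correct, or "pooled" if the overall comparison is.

stratified

Here department is a common cause — it drives both which outreach scheme a case falls under and the outcome. The crude comparison mixes populations; the stratum-specific rates are the causally relevant ones.
Within each level — Economics: 81.5% vs 86.8%; History: 34.9% vs 40.8%; Chemistry: 20.9% vs 27.7% — the self-guided scheme is higher every time.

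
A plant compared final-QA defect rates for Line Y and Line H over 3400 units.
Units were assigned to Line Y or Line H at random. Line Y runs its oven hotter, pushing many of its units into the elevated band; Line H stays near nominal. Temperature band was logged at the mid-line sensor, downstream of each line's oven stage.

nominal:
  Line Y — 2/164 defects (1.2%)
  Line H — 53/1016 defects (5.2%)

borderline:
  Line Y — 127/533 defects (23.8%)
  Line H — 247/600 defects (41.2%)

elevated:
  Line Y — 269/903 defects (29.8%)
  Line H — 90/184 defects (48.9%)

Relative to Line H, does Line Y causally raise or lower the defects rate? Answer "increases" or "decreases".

Line Y is lower inside every in-process temperature band stratum but Line H is lower in aggregate. Whether to stratify depends on how in-process temperature band relates to the line.
In-process temperature band lies on the pathway line → in-process temperature band → outcome, so adjusting for it blocks the indirect effect. For the total causal effect of line, use the unadjusted pooled rates.
Pooled: Line Y 24.9% vs Line H 21.7%; Line H is lower overall.

increases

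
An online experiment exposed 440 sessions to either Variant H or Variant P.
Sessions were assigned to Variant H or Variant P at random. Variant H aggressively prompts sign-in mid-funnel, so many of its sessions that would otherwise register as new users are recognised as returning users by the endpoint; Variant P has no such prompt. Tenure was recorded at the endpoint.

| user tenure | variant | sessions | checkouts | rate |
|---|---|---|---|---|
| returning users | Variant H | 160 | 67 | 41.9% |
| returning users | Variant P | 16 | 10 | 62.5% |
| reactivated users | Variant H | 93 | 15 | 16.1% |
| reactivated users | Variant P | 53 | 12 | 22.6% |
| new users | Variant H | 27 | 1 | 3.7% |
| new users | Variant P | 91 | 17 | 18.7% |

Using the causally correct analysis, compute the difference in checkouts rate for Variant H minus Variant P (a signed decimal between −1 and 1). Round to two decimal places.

+0.05

Within every user tenure level Variant P has the higher rate, yet pooled Variant H does — Simpson's reversal.
Because the variant influences user tenure, user tenure is a post-treatment mediator, not a confounder. Stratifying on it would bias the estimate; the causal effect is the crude pooled difference.
The causal difference is the pooled difference: 0.296 − 0.244 = +0.053.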